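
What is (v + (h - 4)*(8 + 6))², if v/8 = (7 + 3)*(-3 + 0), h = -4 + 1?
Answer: 114244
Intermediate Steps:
h = -3
v = -240 (v = 8*((7 + 3)*(-3 + 0)) = 8*(10*(-3)) = 8*(-30) = -240)
(v + (h - 4)*(8 + 6))² = (-240 + (-3 - 4)*(8 + 6))² = (-240 - 7*14)² = (-240 - 98)² = (-338)² = 114244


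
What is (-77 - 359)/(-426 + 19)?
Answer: 436/407 ≈ 1.0713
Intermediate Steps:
(-77 - 359)/(-426 + 19) = -436/(-407) = -1/407*(-436) = 436/407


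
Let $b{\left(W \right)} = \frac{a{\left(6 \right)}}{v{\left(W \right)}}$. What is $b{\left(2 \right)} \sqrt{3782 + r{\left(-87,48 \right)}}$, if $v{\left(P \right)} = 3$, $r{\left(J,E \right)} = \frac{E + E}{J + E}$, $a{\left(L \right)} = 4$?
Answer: $\frac{4 \sqrt{638742}}{39} \approx 81.971$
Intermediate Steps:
$r{\left(J,E \right)} = \frac{2 E}{E + J}$
$b{\left(W \right)} = \frac{4}{3}$
$b{\left(2 \right)} \sqrt{3782 + r{\left(-87,48 \right)}} = \frac{4 \sqrt{3782 + 2 \cdot 48 \frac{1}{48 - 87}}}{3} = \frac{4 \sqrt{3782 + 2 \cdot 48 \frac{1}{-39}}}{3} = \frac{4 \sqrt{3782 + 2 \cdot 48 \left(- \frac{1}{39}\right)}}{3} = \frac{4 \sqrt{3782 - \frac{32}{13}}}{3} = \frac{4 \sqrt{\frac{49134}{13}}}{3} = \frac{4 \frac{\sqrt{638742}}{13}}{3} = \frac{4 \sqrt{638742}}{39}$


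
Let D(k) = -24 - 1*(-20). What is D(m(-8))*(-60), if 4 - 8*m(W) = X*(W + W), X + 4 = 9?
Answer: 240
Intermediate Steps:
X = 5 (X = -4 + 9 = 5)
m(W) = 1/2 - 5*W/4 (m(W) = 1/2 - 5*(W + W)/8 = 1/2 - 5*2*W/8 = 1/2 - 5*W/4)
D(k) = -4 (D(k) = -24 + 20 = -4)
D(m(-8))*(-60) = -4*(-60) = 240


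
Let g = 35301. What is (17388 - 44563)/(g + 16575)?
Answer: -27175/51876 ≈ -0.52385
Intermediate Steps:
(17388 - 44563)/(g + 16575) = (17388 - 44563)/(35301 + 16575) = -27175/51876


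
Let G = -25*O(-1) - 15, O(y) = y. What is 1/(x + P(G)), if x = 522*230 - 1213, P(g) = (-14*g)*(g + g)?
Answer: 1/116047 ≈ 8.6172e-6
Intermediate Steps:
G = 10 (G = -25*(-1) - 15 = 25 - 15 = 10)
P(g) = -28*g² (P(g) = (-14*g)*(2*g) = -28*g²)
x = 118847 (x = 120060 - 1213 = 118847)
1/(x + P(G)) = 1/(118847 - 28*10²) = 1/(118847 - 28*100) = 1/(118847 - 2800) = 1/116047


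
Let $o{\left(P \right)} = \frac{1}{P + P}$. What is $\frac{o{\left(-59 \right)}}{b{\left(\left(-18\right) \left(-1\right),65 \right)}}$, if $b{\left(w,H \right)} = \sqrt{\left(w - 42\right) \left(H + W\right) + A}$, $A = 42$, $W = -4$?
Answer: $\frac{i \sqrt{158}}{55932} \approx 0.00022473 i$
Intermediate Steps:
$o{\left(P \right)} = \frac{1}{2 P}$
$b{\left(w,H \right)} = \sqrt{42 + \left(-42 + w\right) \left(-4 + H\right)}$ ($b{\left(w,H \right)} = \sqrt{\left(w - 42\right) \left(H - 4\right) + 42} = \sqrt{\left(-42 + w\right) \left(-4 + H\right) + 42} = \sqrt{42 + \left(-42 + w\right) \left(-4 + H\right)}$)
$\frac{o{\left(-59 \right)}}{b{\left(\left(-18\right) \left(-1\right),65 \right)}} = \frac{\frac{1}{2} \frac{1}{-59}}{\sqrt{210 - 2730 - 4 \left(\left(-18\right) \left(-1\right)\right) + 65 \left(\left(-18\right) \left(-1\right)\right)}} = \frac{\frac{1}{2} \left(- \frac{1}{59}\right)}{\sqrt{210 - 2730 - 72 + 65 \cdot 18}} = - \frac{1}{118 \sqrt{210 - 2730 - 72 + 1170}} = - \frac{1}{118 \sqrt{-1422}} = - \frac{1}{118 \cdot 3 i \sqrt{158}} = - \frac{\left(- \frac{1}{474}\right) i \sqrt{158}}{118} = \frac{i \sqrt{158}}{55932}$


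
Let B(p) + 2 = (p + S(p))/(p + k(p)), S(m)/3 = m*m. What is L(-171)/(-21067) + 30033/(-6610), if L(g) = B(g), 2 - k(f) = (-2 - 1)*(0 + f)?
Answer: -215458609571/47485228670 ≈ -4.5374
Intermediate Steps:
S(m) = 3*m**2 (S(m) = 3*(m*m) = 3*m**2)
k(f) = 2 + 3*f (k(f) = 2 - (-2 - 1)*(0 + f) = 2 - (-3)*f = 2 + 3*f)
B(p) = -2 + (p + 3*p**2)/(2 + 4*p) (B(p) = -2 + (p + 3*p**2)/(p + (2 + 3*p)) = -2 + (p + 3*p**2)/(2 + 4*p))
L(g) = (-4 - 7*g + 3*g**2)/(2*(1 + 2*g))
L(-171)/(-21067) + 30033/(-6610) = ((-4 - 7*(-171) + 3*(-171)**2)/(2*(1 + 2*(-171))))/(-21067) + 30033/(-6610) = ((-4 + 1197 + 3*29241)/(2*(1 - 342)))*(-1/21067) + 30033*(-1/6610) = ((1/2)*(-4 + 1197 + 87723)/(-341))*(-1/21067) - 30033/6610 = ((1/2)*(-1/341)*88916)*(-1/21067) - 30033/6610 = -44458/341*(-1/21067) - 30033/6610 = 44458/7183847 - 30033/6610 = -215458609571/47485228670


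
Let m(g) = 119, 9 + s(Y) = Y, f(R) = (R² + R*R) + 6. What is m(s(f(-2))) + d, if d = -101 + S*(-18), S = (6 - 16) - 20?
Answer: 558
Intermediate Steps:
S = -30 (S = -10 - 20 = -30)
f(R) = 6 + 2*R² (f(R) = (R² + R²) + 6 = 2*R² + 6 = 6 + 2*R²)
s(Y) = -9 + Y
d = 439 (d = -101 - 30*(-18) = -101 + 540 = 439)
m(s(f(-2))) + d = 119 + 439 = 558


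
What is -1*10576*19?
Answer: -200944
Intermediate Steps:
-1*10576*19 = -10576*19 = -200944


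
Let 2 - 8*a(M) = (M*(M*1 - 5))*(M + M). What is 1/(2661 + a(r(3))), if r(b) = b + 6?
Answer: 4/10321 ≈ 0.00038756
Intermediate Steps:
r(b) = 6 + b
a(M) = 1/4 - M**2*(-5 + M)/4 (a(M) = 1/4 - M*(M*1 - 5)*(M + M)/8 = 1/4 - M*(M - 5)*2*M/8 = 1/4 - M*(-5 + M)*2*M/8 = 1/4 - M**2*(-5 + M)/4)
1/(2661 + a(r(3))) = 1/(2661 + (1/4 - (6 + 3)**3/4 + 5*(6 + 3)**2/4)) = 1/(2661 + (1/4 - 1/4*9**3 + (5/4)*9**2)) = 1/(2661 + (1/4 - 1/4*729 + (5/4)*81)) = 1/(2661 + (1/4 - 729/4 + 405/4)) = 1/(2661 - 323/4) = 1/(10321/4) = 4/10321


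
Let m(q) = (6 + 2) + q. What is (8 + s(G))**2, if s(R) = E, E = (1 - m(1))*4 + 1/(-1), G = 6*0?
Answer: 625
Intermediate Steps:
G = 0
m(q) = 8 + q
E = -33 (E = (1 - (8 + 1))*4 + 1/(-1) = (1 - 1*9)*4 - 1 = (1 - 9)*4 - 1 = -8*4 - 1 = -32 - 1 = -33)
s(R) = -33
(8 + s(G))**2 = (8 - 33)**2 = (-25)**2 = 625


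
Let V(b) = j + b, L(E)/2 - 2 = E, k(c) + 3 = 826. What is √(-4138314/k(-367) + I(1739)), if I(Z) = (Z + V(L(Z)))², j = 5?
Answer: √18495177963582/823 ≈ 5225.5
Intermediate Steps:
k(c) = 823 (k(c) = -3 + 826 = 823)
L(E) = 4 + 2*E
V(b) = 5 + b
I(Z) = (9 + 3*Z)² (I(Z) = (Z + (5 + (4 + 2*Z)))² = (Z + (9 + 2*Z))² = (9 + 3*Z)²)
√(-4138314/k(-367) + I(1739)) = √(-4138314/823 + 9*(3 + 1739)²) = √(-4138314*1/823 + 9*1742²) = √(-4138314/823 + 9*3034564) = √(-4138314/823 + 27311076) = √(22472877234/823) = √18495177963582/823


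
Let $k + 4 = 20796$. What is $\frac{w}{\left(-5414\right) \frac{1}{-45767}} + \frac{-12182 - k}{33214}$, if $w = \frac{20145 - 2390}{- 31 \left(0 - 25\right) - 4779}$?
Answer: $- \frac{13852132877067}{360000833192} \approx -38.478$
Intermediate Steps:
$k = 20792$ ($k = -4 + 20796 = 20792$)
$w = - \frac{17755}{4004}$ ($w = \frac{17755}{\left(-31\right) \left(-25\right) - 4779} = \frac{17755}{775 - 4779} = \frac{17755}{-4004} = 17755 \left(- \frac{1}{4004}\right) = - \frac{17755}{4004} \approx -4.4343$)
$\frac{w}{\left(-5414\right) \frac{1}{-45767}} + \frac{-12182 - k}{33214} = - \frac{17755}{4004 \left(- \frac{5414}{-45767}\right)} + \frac{-12182 - 20792}{33214} = - \frac{17755}{4004 \left(\left(-5414\right) \left(- \frac{1}{45767}\right)\right)} + \left(-12182 - 20792\right) \frac{1}{33214} = - \frac{17755}{4004 \cdot \frac{5414}{45767}} - \frac{16487}{16607} = \left(- \frac{17755}{4004}\right) \frac{45767}{5414} - \frac{16487}{16607} = - \frac{812593085}{21677656} - \frac{16487}{16607} = - \frac{13852132877067}{360000833192}$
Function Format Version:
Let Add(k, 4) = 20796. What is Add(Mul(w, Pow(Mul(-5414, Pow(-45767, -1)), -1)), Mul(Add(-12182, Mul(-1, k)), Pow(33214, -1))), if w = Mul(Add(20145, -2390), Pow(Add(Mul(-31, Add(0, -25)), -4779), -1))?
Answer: Rational(-13852132877067, 360000833192) ≈ -38.478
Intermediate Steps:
k = 20792 (k = Add(-4, 20796) = 20792)
w = Rational(-17755, 4004) (w = Mul(17755, Pow(Add(Mul(-31, -25), -4779), -1)) = Mul(17755, Pow(Add(775, -4779), -1)) = Mul(17755, Pow(-4004, -1)) = Mul(17755, Rational(-1, 4004)) = Rational(-17755, 4004) ≈ -4.4343)
Add(Mul(w, Pow(Mul(-5414, Pow(-45767, -1)), -1)), Mul(Add(-12182, Mul(-1, k)), Pow(33214, -1))) = Add(Mul(Rational(-17755, 4004), Pow(Mul(-5414, Pow(-45767, -1)), -1)), Mul(Add(-12182, Mul(-1, 20792)), Pow(33214, -1))) = Add(Mul(Rational(-17755, 4004), Pow(Mul(-5414, Rational(-1, 45767)), -1)), Mul(Add(-12182, -20792), Rational(1, 33214))) = Add(Mul(Rational(-17755, 4004), Pow(Rational(5414, 45767), -1)), Mul(-32974, Rational(1, 33214))) = Add(Mul(Rational(-17755, 4004), Rational(45767, 5414)), Rational(-16487, 16607)) = Add(Rational(-812593085, 21677656), Rational(-16487, 16607)) = Rational(-13852132877067, 360000833192)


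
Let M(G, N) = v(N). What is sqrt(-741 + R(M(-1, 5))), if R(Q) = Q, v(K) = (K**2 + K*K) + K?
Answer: 7*I*sqrt(14) ≈ 26.192*I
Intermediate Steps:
v(K) = K + 2*K**2 (v(K) = (K**2 + K**2) + K = 2*K**2 + K = K + 2*K**2)
M(G, N) = N*(1 + 2*N)
sqrt(-741 + R(M(-1, 5))) = sqrt(-741 + 5*(1 + 2*5)) = sqrt(-741 + 5*(1 + 10)) = sqrt(-741 + 5*11) = sqrt(-741 + 55) = sqrt(-686) = 7*I*sqrt(14)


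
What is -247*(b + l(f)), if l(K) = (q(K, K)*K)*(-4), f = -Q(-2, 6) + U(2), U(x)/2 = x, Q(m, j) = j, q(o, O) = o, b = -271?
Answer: 70889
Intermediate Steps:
U(x) = 2*x
f = -2 (f = -1*6 + 2*2 = -6 + 4 = -2)
l(K) = -4*K² (l(K) = (K*K)*(-4) = K²*(-4) = -4*K²)
-247*(b + l(f)) = -247*(-271 - 4*(-2)²) = -247*(-271 - 4*4) = -247*(-271 - 16) = -247*(-287) = 70889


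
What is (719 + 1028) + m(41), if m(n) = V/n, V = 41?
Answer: 1748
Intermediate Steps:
m(n) = 41/n
(719 + 1028) + m(41) = (719 + 1028) + 41/41 = 1747 + 41*(1/41) = 1747 + 1 = 1748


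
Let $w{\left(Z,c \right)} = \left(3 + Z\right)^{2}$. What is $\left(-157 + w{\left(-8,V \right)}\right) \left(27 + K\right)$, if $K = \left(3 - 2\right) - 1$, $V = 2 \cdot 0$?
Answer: $-3564$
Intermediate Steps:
$V = 0$
$K = 0$ ($K = 1 - 1 = 0$)
$\left(-157 + w{\left(-8,V \right)}\right) \left(27 + K\right) = \left(-157 + \left(3 - 8\right)^{2}\right) \left(27 + 0\right) = \left(-157 + \left(-5\right)^{2}\right) 27 = \left(-157 + 25\right) 27 = \left(-132\right) 27 = -3564$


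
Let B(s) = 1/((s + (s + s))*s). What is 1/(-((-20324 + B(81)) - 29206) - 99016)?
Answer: -19683/974032939 ≈ -2.0208e-5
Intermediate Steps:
B(s) = 1/(3*s²) (B(s) = 1/((s + 2*s)*s) = 1/(((3*s))*s) = (1/(3*s))/s = 1/(3*s²))
1/(-((-20324 + B(81)) - 29206) - 99016) = 1/(-((-20324 + (⅓)/81²) - 29206) - 99016) = 1/(-((-20324 + (⅓)*(1/6561)) - 29206) - 99016) = 1/(-((-20324 + 1/19683) - 29206) - 99016) = 1/(-(-400037291/19683 - 29206) - 99016) = 1/(-1*(-974898989/19683) - 99016) = 1/(974898989/19683 - 99016) = 1/(-974032939/19683) = -19683/974032939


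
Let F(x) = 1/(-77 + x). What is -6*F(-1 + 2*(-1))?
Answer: 3/40 ≈ 0.075000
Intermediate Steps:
-6*F(-1 + 2*(-1)) = -6/(-77 + (-1 + 2*(-1))) = -6/(-77 + (-1 - 2)) = -6/(-77 - 3) = -6/(-80) = -6*(-1/80) = 3/40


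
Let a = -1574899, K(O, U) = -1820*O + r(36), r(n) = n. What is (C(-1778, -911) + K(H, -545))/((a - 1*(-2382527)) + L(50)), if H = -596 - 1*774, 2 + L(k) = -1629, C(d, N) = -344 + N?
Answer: 2492181/805997 ≈ 3.0920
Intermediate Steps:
L(k) = -1631 (L(k) = -2 - 1629 = -1631)
H = -1370 (H = -596 - 774 = -1370)
K(O, U) = 36 - 1820*O (K(O, U) = -1820*O + 36 = 36 - 1820*O)
(C(-1778, -911) + K(H, -545))/((a - 1*(-2382527)) + L(50)) = ((-344 - 911) + (36 - 1820*(-1370)))/((-1574899 - 1*(-2382527)) - 1631) = (-1255 + (36 + 2493400))/((-1574899 + 2382527) - 1631) = (-1255 + 2493436)/(807628 - 1631) = 2492181/805997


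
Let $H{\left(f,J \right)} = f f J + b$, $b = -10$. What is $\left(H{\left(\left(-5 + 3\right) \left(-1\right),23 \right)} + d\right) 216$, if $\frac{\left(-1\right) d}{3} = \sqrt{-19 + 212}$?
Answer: $17712 - 648 \sqrt{193} \approx 8709.7$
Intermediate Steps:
$d = - 3 \sqrt{193}$ ($d = - 3 \sqrt{-19 + 212} = - 3 \sqrt{193} \approx -41.677$)
$H{\left(f,J \right)} = -10 + J f^{2}$ ($H{\left(f,J \right)} = f f J - 10 = f^{2} J - 10 = J f^{2} - 10 = -10 + J f^{2}$)
$\left(H{\left(\left(-5 + 3\right) \left(-1\right),23 \right)} + d\right) 216 = \left(\left(-10 + 23 \left(\left(-5 + 3\right) \left(-1\right)\right)^{2}\right) - 3 \sqrt{193}\right) 216 = \left(\left(-10 + 23 \left(\left(-2\right) \left(-1\right)\right)^{2}\right) - 3 \sqrt{193}\right) 216 = \left(\left(-10 + 23 \cdot 2^{2}\right) - 3 \sqrt{193}\right) 216 = \left(\left(-10 + 23 \cdot 4\right) - 3 \sqrt{193}\right) 216 = \left(\left(-10 + 92\right) - 3 \sqrt{193}\right) 216 = \left(82 - 3 \sqrt{193}\right) 216 = 17712 - 648 \sqrt{193}$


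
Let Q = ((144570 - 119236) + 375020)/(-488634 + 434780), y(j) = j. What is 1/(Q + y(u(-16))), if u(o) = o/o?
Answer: -26927/173250 ≈ -0.15542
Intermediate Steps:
u(o) = 1
Q = -200177/26927 (Q = (25334 + 375020)/(-53854) = 400354*(-1/53854) = -200177/26927 ≈ -7.4341)
1/(Q + y(u(-16))) = 1/(-200177/26927 + 1) = 1/(-173250/26927) = -26927/173250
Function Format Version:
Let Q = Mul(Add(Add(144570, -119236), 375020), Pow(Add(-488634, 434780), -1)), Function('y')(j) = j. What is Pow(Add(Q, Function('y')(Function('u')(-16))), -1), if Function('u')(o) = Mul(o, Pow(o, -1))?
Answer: Rational(-26927, 173250) ≈ -0.15542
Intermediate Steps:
Function('u')(o) = 1
Q = Rational(-200177, 26927) (Q = Mul(Add(25334, 375020), Pow(-53854, -1)) = Mul(400354, Rational(-1, 53854)) = Rational(-200177, 26927) ≈ -7.4341)
Pow(Add(Q, Function('y')(Function('u')(-16))), -1) = Pow(Add(Rational(-200177, 26927), 1), -1) = Pow(Rational(-173250, 26927), -1) = Rational(-26927, 173250)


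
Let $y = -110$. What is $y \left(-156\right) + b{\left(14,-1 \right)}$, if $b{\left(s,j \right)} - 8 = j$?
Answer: $17167$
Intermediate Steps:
$b{\left(s,j \right)} = 8 + j$
$y \left(-156\right) + b{\left(14,-1 \right)} = \left(-110\right) \left(-156\right) + \left(8 - 1\right) = 17160 + 7 = 17167$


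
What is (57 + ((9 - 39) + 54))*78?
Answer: 6318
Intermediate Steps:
(57 + ((9 - 39) + 54))*78 = (57 + (-30 + 54))*78 = (57 + 24)*78 = 81*78 = 6318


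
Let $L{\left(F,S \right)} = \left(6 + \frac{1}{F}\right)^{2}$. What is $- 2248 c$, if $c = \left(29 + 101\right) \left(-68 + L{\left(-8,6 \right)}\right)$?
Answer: $\frac{39141895}{4} \approx 9.7855 \cdot 10^{6}$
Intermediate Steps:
$c = - \frac{139295}{32}$ ($c = \left(29 + 101\right) \left(-68 + \frac{\left(1 + 6 \left(-8\right)\right)^{2}}{64}\right) = 130 \left(-68 + \frac{\left(1 - 48\right)^{2}}{64}\right) = 130 \left(-68 + \frac{\left(-47\right)^{2}}{64}\right) = 130 \left(-68 + \frac{1}{64} \cdot 2209\right) = 130 \left(-68 + \frac{2209}{64}\right) = 130 \left(- \frac{2143}{64}\right) = - \frac{139295}{32} \approx -4353.0$)
$- 2248 c = \left(-2248\right) \left(- \frac{139295}{32}\right) = \frac{39141895}{4}$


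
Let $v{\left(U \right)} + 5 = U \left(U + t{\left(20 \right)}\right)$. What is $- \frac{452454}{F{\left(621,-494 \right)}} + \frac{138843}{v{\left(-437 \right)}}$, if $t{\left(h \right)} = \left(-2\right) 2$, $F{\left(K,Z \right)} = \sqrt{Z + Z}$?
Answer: $\frac{138843}{192712} + \frac{226227 i \sqrt{247}}{247} \approx 0.72047 + 14394.0 i$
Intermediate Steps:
$F{\left(K,Z \right)} = \sqrt{2} \sqrt{Z}$ ($F{\left(K,Z \right)} = \sqrt{2 Z} = \sqrt{2} \sqrt{Z}$)
$t{\left(h \right)} = -4$
$v{\left(U \right)} = -5 + U \left(-4 + U\right)$ ($v{\left(U \right)} = -5 + U \left(U - 4\right) = -5 + U \left(-4 + U\right)$)
$- \frac{452454}{F{\left(621,-494 \right)}} + \frac{138843}{v{\left(-437 \right)}} = - \frac{452454}{\sqrt{2} \sqrt{-494}} + \frac{138843}{-5 + \left(-437\right)^{2} - -1748} = - \frac{452454}{\sqrt{2} i \sqrt{494}} + \frac{138843}{-5 + 190969 + 1748} = - \frac{452454}{2 i \sqrt{247}} + \frac{138843}{192712} = - 452454 \left(- \frac{i \sqrt{247}}{494}\right) + 138843 \cdot \frac{1}{192712} = \frac{226227 i \sqrt{247}}{247} + \frac{138843}{192712} = \frac{138843}{192712} + \frac{226227 i \sqrt{247}}{247}$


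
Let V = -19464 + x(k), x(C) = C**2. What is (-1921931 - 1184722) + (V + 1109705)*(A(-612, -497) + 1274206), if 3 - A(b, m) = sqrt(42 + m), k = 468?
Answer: 1668274139732 - 1309265*I*sqrt(455) ≈ 1.6683e+12 - 2.7928e+7*I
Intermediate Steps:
A(b, m) = 3 - sqrt(42 + m)
V = 199560 (V = -19464 + 468**2 = -19464 + 219024 = 199560)
(-1921931 - 1184722) + (V + 1109705)*(A(-612, -497) + 1274206) = (-1921931 - 1184722) + (199560 + 1109705)*((3 - sqrt(42 - 497)) + 1274206) = -3106653 + 1309265*((3 - sqrt(-455)) + 1274206) = -3106653 + 1309265*((3 - I*sqrt(455)) + 1274206) = -3106653 + 1309265*(1274209 - I*sqrt(455)) = -3106653 + (1668277246385 - 1309265*I*sqrt(455)) = 1668274139732 - 1309265*I*sqrt(455)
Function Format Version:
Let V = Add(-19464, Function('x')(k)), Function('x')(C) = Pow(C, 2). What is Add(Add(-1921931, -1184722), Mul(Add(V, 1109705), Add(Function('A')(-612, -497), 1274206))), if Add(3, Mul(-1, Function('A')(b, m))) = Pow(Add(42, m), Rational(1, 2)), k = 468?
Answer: Add(1668274139732, Mul(-1309265, I, Pow(455, Rational(1, 2)))) ≈ Add(1.6683e+12, Mul(-2.7928e+7, I))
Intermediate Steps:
Function('A')(b, m) = Add(3, Mul(-1, Pow(Add(42, m), Rational(1, 2))))
V = 199560 (V = Add(-19464, Pow(468, 2)) = Add(-19464, 219024) = 199560)
Add(Add(-1921931, -1184722), Mul(Add(V, 1109705), Add(Function('A')(-612, -497), 1274206))) = Add(Add(-1921931, -1184722), Mul(Add(199560, 1109705), Add(Add(3, Mul(-1, Pow(Add(42, -497), Rational(1, 2)))), 1274206))) = Add(-3106653, Mul(1309265, Add(Add(3, Mul(-1, Pow(-455, Rational(1, 2)))), 1274206))) = Add(-3106653, Mul(1309265, Add(Add(3, Mul(-1, Mul(I, Pow(455, Rational(1, 2))))), 1274206))) = Add(-3106653, Mul(1309265, Add(Add(3, Mul(-1, I, Pow(455, Rational(1, 2)))), 1274206))) = Add(-3106653, Mul(1309265, Add(1274209, Mul(-1, I, Pow(455, Rational(1, 2)))))) = Add(-3106653, Add(1668277246385, Mul(-1309265, I, Pow(455, Rational(1, 2))))) = Add(1668274139732, Mul(-1309265, I, Pow(455, Rational(1, 2))))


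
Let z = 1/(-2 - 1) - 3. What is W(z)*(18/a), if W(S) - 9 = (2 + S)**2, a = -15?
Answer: -194/15 ≈ -12.933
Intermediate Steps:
z = -10/3 (z = 1/(-3) - 3 = -1/3 - 3 = -10/3 ≈ -3.3333)
W(S) = 9 + (2 + S)**2
W(z)*(18/a) = (9 + (2 - 10/3)**2)*(18/(-15)) = (9 + (-4/3)**2)*(18*(-1/15)) = (9 + 16/9)*(-6/5) = (97/9)*(-6/5) = -194/15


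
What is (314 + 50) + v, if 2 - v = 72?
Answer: 294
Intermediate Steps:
v = -70 (v = 2 - 1*72 = 2 - 72 = -70)
(314 + 50) + v = (314 + 50) - 70 = 364 - 70 = 294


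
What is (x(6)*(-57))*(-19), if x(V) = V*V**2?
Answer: 233928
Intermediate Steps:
x(V) = V**3
(x(6)*(-57))*(-19) = (6**3*(-57))*(-19) = (216*(-57))*(-19) = -12312*(-19) = 233928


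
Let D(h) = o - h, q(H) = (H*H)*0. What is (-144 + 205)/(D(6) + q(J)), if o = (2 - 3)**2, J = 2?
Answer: -61/5 ≈ -12.200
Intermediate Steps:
q(H) = 0 (q(H) = H**2*0 = 0)
o = 1 (o = (-1)**2 = 1)
D(h) = 1 - h
(-144 + 205)/(D(6) + q(J)) = (-144 + 205)/((1 - 1*6) + 0) = 61/((1 - 6) + 0) = 61/(-5 + 0) = 61/(-5) = 61*(-1/5) = -61/5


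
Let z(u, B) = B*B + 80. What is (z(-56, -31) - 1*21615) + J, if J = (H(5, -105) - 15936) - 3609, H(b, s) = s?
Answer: -40224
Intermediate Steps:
z(u, B) = 80 + B**2 (z(u, B) = B**2 + 80 = 80 + B**2)
J = -19650 (J = (-105 - 15936) - 3609 = -16041 - 3609 = -19650)
(z(-56, -31) - 1*21615) + J = ((80 + (-31)**2) - 1*21615) - 19650 = ((80 + 961) - 21615) - 19650 = (1041 - 21615) - 19650 = -20574 - 19650 = -40224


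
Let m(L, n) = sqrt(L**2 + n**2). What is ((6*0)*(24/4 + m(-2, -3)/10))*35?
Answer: 0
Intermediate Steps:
((6*0)*(24/4 + m(-2, -3)/10))*35 = ((6*0)*(24/4 + sqrt((-2)**2 + (-3)**2)/10))*35 = (0*(24*(1/4) + sqrt(4 + 9)*(1/10)))*35 = (0*(6 + sqrt(13)*(1/10)))*35 = (0*(6 + sqrt(13)/10))*35 = 0*35 = 0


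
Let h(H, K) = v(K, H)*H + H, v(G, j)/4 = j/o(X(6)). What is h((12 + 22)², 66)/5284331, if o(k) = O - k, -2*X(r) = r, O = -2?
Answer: 314500/310843 ≈ 1.0118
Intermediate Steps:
X(r) = -r/2
o(k) = -2 - k
v(G, j) = 4*j (v(G, j) = 4*(j/(-2 - (-1)*6/2)) = 4*(j/(-2 - 1*(-3))) = 4*(j/(-2 + 3)) = 4*(j/1) = 4*(j*1) = 4*j)
h(H, K) = H + 4*H² (h(H, K) = (4*H)*H + H = 4*H² + H = H + 4*H²)
h((12 + 22)², 66)/5284331 = ((12 + 22)²*(1 + 4*(12 + 22)²))/5284331 = (34²*(1 + 4*34²))*(1/5284331) = (1156*(1 + 4*1156))*(1/5284331) = (1156*(1 + 4624))*(1/5284331) = (1156*4625)*(1/5284331) = 5346500*(1/5284331) = 314500/310843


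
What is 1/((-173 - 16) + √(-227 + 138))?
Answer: -189/35810 - I*√89/35810 ≈ -0.0052779 - 0.00026345*I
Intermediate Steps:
1/((-173 - 16) + √(-227 + 138)) = 1/(-189 + √(-89)) = 1/(-189 + I*√89)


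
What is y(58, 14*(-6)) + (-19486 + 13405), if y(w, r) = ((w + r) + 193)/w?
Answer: -352531/58 ≈ -6078.1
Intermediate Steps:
y(w, r) = (193 + r + w)/w (y(w, r) = ((r + w) + 193)/w = (193 + r + w)/w)
y(58, 14*(-6)) + (-19486 + 13405) = (193 + 14*(-6) + 58)/58 + (-19486 + 13405) = (193 - 84 + 58)/58 - 6081 = (1/58)*167 - 6081 = 167/58 - 6081 = -352531/58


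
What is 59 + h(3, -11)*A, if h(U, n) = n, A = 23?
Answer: -194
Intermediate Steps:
59 + h(3, -11)*A = 59 - 11*23 = 59 - 253 = -194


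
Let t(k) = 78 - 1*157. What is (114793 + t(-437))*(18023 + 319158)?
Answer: 38679381234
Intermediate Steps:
t(k) = -79 (t(k) = 78 - 157 = -79)
(114793 + t(-437))*(18023 + 319158) = (114793 - 79)*(18023 + 319158) = 114714*337181 = 38679381234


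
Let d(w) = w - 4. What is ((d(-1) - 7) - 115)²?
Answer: 16129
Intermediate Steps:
d(w) = -4 + w
((d(-1) - 7) - 115)² = (((-4 - 1) - 7) - 115)² = ((-5 - 7) - 115)² = (-12 - 115)² = (-127)² = 16129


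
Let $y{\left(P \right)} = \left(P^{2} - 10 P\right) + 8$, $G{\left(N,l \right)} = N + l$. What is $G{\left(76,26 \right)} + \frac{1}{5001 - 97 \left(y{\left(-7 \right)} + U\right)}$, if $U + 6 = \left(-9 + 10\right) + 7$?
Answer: $\frac{766223}{7512} \approx 102.0$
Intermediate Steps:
$y{\left(P \right)} = 8 + P^{2} - 10 P$
$U = 2$ ($U = -6 + \left(\left(-9 + 10\right) + 7\right) = -6 + \left(1 + 7\right) = -6 + 8 = 2$)
$G{\left(76,26 \right)} + \frac{1}{5001 - 97 \left(y{\left(-7 \right)} + U\right)} = \left(76 + 26\right) + \frac{1}{5001 - 97 \left(\left(8 + \left(-7\right)^{2} - -70\right) + 2\right)} = 102 + \frac{1}{5001 - 97 \left(\left(8 + 49 + 70\right) + 2\right)} = 102 + \frac{1}{5001 - 97 \left(127 + 2\right)} = 102 + \frac{1}{5001 - 12513} = 102 + \frac{1}{-7512} = 102 - \frac{1}{7512} = \frac{766223}{7512}$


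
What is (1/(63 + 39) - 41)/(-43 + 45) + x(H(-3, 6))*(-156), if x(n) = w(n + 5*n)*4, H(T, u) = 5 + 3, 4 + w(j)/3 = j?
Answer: -16807253/204 ≈ -82389.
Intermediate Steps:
w(j) = -12 + 3*j
H(T, u) = 8
x(n) = -48 + 72*n (x(n) = (-12 + 3*(n + 5*n))*4 = (-12 + 3*(6*n))*4 = (-12 + 18*n)*4 = -48 + 72*n)
(1/(63 + 39) - 41)/(-43 + 45) + x(H(-3, 6))*(-156) = (1/(63 + 39) - 41)/(-43 + 45) + (-48 + 72*8)*(-156) = (1/102 - 41)/2 + (-48 + 576)*(-156) = (1/102 - 41)*(½) + 528*(-156) = -4181/102*½ - 82368 = -4181/204 - 82368 = -16807253/204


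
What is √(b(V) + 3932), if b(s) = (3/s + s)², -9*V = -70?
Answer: √1587061249/630 ≈ 63.235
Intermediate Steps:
V = 70/9 (V = -⅑*(-70) = 70/9 ≈ 7.7778)
b(s) = (s + 3/s)²
√(b(V) + 3932) = √((3 + (70/9)²)²/(70/9)² + 3932) = √(81*(3 + 4900/81)²/4900 + 3932) = √(81*(5143/81)²/4900 + 3932) = √((81/4900)*(26450449/6561) + 3932) = √(26450449/396900 + 3932) = √(1587061249/396900) = √1587061249/630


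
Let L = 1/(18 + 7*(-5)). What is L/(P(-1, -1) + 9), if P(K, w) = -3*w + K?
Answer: -1/187 ≈ -0.0053476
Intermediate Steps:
P(K, w) = K - 3*w
L = -1/17 (L = 1/(18 - 35) = 1/(-17) = -1/17 ≈ -0.058824)
L/(P(-1, -1) + 9) = -1/(17*((-1 - 3*(-1)) + 9)) = -1/(17*((-1 + 3) + 9)) = -1/(17*(2 + 9)) = -1/17/11 = -1/17*1/11 = -1/187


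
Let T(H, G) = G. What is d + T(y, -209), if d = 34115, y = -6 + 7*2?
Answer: 33906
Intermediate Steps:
y = 8 (y = -6 + 14 = 8)
d + T(y, -209) = 34115 - 209 = 33906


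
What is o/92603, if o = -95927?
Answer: -95927/92603 ≈ -1.0359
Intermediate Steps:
o/92603 = -95927/92603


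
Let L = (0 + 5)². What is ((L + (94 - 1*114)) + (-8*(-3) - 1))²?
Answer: 784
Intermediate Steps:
L = 25 (L = 5² = 25)
((L + (94 - 1*114)) + (-8*(-3) - 1))² = ((25 + (94 - 1*114)) + (-8*(-3) - 1))² = ((25 + (94 - 114)) + (24 - 1))² = ((25 - 20) + 23)² = (5 + 23)² = 28² = 784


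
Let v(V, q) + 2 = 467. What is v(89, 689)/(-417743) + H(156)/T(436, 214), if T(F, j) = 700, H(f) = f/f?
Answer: 92243/292420100 ≈ 0.00031545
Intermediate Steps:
H(f) = 1
v(V, q) = 465 (v(V, q) = -2 + 467 = 465)
v(89, 689)/(-417743) + H(156)/T(436, 214) = 465/(-417743) + 1/700 = 465*(-1/417743) + 1*(1/700) = -465/417743 + 1/700 = 92243/292420100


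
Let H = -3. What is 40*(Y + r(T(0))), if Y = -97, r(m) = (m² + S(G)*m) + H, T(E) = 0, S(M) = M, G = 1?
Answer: -4000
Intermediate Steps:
r(m) = -3 + m + m² (r(m) = (m² + 1*m) - 3 = (m² + m) - 3 = (m + m²) - 3 = -3 + m + m²)
40*(Y + r(T(0))) = 40*(-97 + (-3 + 0 + 0²)) = 40*(-97 + (-3 + 0 + 0)) = 40*(-97 - 3) = 40*(-100) = -4000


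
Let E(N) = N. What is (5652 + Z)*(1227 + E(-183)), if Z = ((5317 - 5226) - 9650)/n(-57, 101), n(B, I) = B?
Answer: 115439604/19 ≈ 6.0758e+6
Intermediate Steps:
Z = 9559/57 (Z = ((5317 - 5226) - 9650)/(-57) = (91 - 9650)*(-1/57) = -9559*(-1/57) = 9559/57 ≈ 167.70)
(5652 + Z)*(1227 + E(-183)) = (5652 + 9559/57)*(1227 - 183) = (331723/57)*1044 = 115439604/19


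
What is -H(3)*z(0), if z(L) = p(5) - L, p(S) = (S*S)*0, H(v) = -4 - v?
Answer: 0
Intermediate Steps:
p(S) = 0 (p(S) = S**2*0 = 0)
z(L) = -L (z(L) = 0 - L = -L)
-H(3)*z(0) = -(-4 - 1*3)*(-1*0) = -(-4 - 3)*0 = -(-7)*0 = -1*0 = 0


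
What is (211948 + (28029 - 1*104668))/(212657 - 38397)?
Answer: 135309/174260 ≈ 0.77648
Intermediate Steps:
(211948 + (28029 - 1*104668))/(212657 - 38397) = (211948 + (28029 - 104668))/174260 = (211948 - 76639)*(1/174260) = 135309*(1/174260) = 135309/174260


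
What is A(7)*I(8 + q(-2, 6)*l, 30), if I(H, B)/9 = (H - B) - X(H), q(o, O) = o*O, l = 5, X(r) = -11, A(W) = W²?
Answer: -31311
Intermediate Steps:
q(o, O) = O*o
I(H, B) = 99 - 9*B + 9*H (I(H, B) = 9*((H - B) - 1*(-11)) = 9*((H - B) + 11) = 9*(11 + H - B) = 99 - 9*B + 9*H)
A(7)*I(8 + q(-2, 6)*l, 30) = 7²*(99 - 9*30 + 9*(8 + (6*(-2))*5)) = 49*(99 - 270 + 9*(8 - 12*5)) = 49*(99 - 270 + 9*(8 - 60)) = 49*(99 - 270 + 9*(-52)) = 49*(99 - 270 - 468) = 49*(-639) = -31311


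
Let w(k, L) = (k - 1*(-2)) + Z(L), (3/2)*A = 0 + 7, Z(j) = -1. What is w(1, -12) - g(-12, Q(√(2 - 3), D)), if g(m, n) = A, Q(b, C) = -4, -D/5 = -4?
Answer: -8/3 ≈ -2.6667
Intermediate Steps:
D = 20 (D = -5*(-4) = 20)
A = 14/3 (A = 2*(0 + 7)/3 = (⅔)*7 = 14/3 ≈ 4.6667)
g(m, n) = 14/3
w(k, L) = 1 + k (w(k, L) = (k - 1*(-2)) - 1 = (k + 2) - 1 = (2 + k) - 1 = 1 + k)
w(1, -12) - g(-12, Q(√(2 - 3), D)) = (1 + 1) - 1*14/3 = 2 - 14/3 = -8/3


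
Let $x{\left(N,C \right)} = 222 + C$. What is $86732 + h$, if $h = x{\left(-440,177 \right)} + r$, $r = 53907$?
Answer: $141038$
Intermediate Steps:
$h = 54306$ ($h = \left(222 + 177\right) + 53907 = 399 + 53907 = 54306$)
$86732 + h = 86732 + 54306 = 141038$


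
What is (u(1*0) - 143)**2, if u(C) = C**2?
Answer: 20449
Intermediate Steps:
(u(1*0) - 143)**2 = ((1*0)**2 - 143)**2 = (0**2 - 143)**2 = (0 - 143)**2 = (-143)**2 = 20449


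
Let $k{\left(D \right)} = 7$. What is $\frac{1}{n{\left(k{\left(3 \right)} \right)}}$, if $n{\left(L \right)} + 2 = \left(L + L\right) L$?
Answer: $\frac{1}{96} \approx 0.010417$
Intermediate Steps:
$n{\left(L \right)} = -2 + 2 L^{2}$ ($n{\left(L \right)} = -2 + \left(L + L\right) L = -2 + 2 L L = -2 + 2 L^{2}$)
$\frac{1}{n{\left(k{\left(3 \right)} \right)}} = \frac{1}{-2 + 2 \cdot 7^{2}} = \frac{1}{-2 + 2 \cdot 49} = \frac{1}{-2 + 98} = \frac{1}{96}$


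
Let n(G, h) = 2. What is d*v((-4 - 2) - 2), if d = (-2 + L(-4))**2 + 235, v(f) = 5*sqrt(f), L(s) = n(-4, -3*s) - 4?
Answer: 2510*I*sqrt(2) ≈ 3549.7*I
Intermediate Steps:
L(s) = -2 (L(s) = 2 - 4 = -2)
d = 251 (d = (-2 - 2)**2 + 235 = (-4)**2 + 235 = 16 + 235 = 251)
d*v((-4 - 2) - 2) = 251*(5*sqrt((-4 - 2) - 2)) = 251*(5*sqrt(-6 - 2)) = 251*(5*sqrt(-8)) = 251*(5*(2*I*sqrt(2))) = 251*(10*I*sqrt(2)) = 2510*I*sqrt(2)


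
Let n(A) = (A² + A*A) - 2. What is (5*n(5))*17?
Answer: 4080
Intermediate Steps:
n(A) = -2 + 2*A² (n(A) = (A² + A²) - 2 = 2*A² - 2 = -2 + 2*A²)
(5*n(5))*17 = (5*(-2 + 2*5²))*17 = (5*(-2 + 2*25))*17 = (5*(-2 + 50))*17 = (5*48)*17 = 240*17 = 4080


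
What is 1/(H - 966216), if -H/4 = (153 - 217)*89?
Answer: -1/943432 ≈ -1.0600e-6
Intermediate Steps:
H = 22784 (H = -4*(153 - 217)*89 = -(-256)*89 = -4*(-5696) = 22784)
1/(H - 966216) = 1/(22784 - 966216) = 1/(-943432) = -1/943432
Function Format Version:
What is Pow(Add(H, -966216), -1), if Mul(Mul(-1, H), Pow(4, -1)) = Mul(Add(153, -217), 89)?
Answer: Rational(-1, 943432) ≈ -1.0600e-6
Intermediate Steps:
H = 22784 (H = Mul(-4, Mul(Add(153, -217), 89)) = Mul(-4, Mul(-64, 89)) = Mul(-4, -5696) = 22784)
Pow(Add(H, -966216), -1) = Pow(Add(22784, -966216), -1) = Pow(-943432, -1) = Rational(-1, 943432)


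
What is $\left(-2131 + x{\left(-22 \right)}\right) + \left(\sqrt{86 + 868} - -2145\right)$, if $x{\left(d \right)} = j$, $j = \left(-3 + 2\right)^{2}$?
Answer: $15 + 3 \sqrt{106} \approx 45.887$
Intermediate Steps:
$j = 1$ ($j = \left(-1\right)^{2} = 1$)
$x{\left(d \right)} = 1$
$\left(-2131 + x{\left(-22 \right)}\right) + \left(\sqrt{86 + 868} - -2145\right) = \left(-2131 + 1\right) + \left(\sqrt{86 + 868} - -2145\right) = -2130 + \left(\sqrt{954} + 2145\right) = -2130 + \left(3 \sqrt{106} + 2145\right) = -2130 + \left(2145 + 3 \sqrt{106}\right) = 15 + 3 \sqrt{106}$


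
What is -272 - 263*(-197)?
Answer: 51539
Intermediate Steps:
-272 - 263*(-197) = -272 + 51811 = 51539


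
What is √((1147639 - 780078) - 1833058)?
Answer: 3*I*√162833 ≈ 1210.6*I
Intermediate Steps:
√((1147639 - 780078) - 1833058) = √(367561 - 1833058) = √(-1465497) = 3*I*√162833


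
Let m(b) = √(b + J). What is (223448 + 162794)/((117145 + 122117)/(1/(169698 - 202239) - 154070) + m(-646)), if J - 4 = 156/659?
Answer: -1655950164202876416168209466/1778426517989278314303113 - 4854309434166078994670561*I*√278705598/5335279553967834942909339 ≈ -931.13 - 15189.0*I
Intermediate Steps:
J = 2792/659 (J = 4 + 156/659 = 2792/659 ≈ 4.2367)
m(b) = √(2792/659 + b) (m(b) = √(b + 2792/659) = √(2792/659 + b))
(223448 + 162794)/((117145 + 122117)/(1/(169698 - 202239) - 154070) + m(-646)) = (223448 + 162794)/((117145 + 122117)/(1/(169698 - 202239) - 154070) + √(1839928 + 434281*(-646))/659) = 386242/(239262/(1/(-32541) - 154070) + √(1839928 - 280545526)/659) = 386242/(239262/(-1/32541 - 154070) + √(-278705598)/659) = 386242/(239262/(-5013591871/32541) + (I*√278705598)/659) = 386242/(239262*(-32541/5013591871) + I*√278705598/659) = 386242/(-7785824742/5013591871 + I*√278705598/659)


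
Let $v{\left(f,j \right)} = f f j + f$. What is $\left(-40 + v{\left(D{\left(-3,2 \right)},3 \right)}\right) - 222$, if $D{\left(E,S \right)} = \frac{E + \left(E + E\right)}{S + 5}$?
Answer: $- \frac{12658}{49} \approx -258.33$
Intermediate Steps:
$D{\left(E,S \right)} = \frac{3 E}{5 + S}$ ($D{\left(E,S \right)} = \frac{E + 2 E}{5 + S} = \frac{3 E}{5 + S}$)
$v{\left(f,j \right)} = f + j f^{2}$ ($v{\left(f,j \right)} = f^{2} j + f = j f^{2} + f = f + j f^{2}$)
$\left(-40 + v{\left(D{\left(-3,2 \right)},3 \right)}\right) - 222 = \left(-40 + 3 \left(-3\right) \frac{1}{5 + 2} \left(1 + 3 \left(-3\right) \frac{1}{5 + 2} \cdot 3\right)\right) - 222 = \left(-40 + 3 \left(-3\right) \frac{1}{7} \left(1 + 3 \left(-3\right) \frac{1}{7} \cdot 3\right)\right) - 222 = \left(-40 - \frac{9 \left(1 - \frac{27}{7}\right)}{7}\right) - 222 = \left(-40 - - \frac{180}{49}\right) - 222 = \left(-40 + \frac{180}{49}\right) - 222 = - \frac{1780}{49} - 222 = - \frac{12658}{49}$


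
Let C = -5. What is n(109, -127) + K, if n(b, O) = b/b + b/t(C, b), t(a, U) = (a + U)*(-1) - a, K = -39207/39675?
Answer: -1426081/1309275 ≈ -1.0892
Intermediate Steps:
K = -13069/13225 (K = -39207*1/39675 = -13069/13225 ≈ -0.98820)
t(a, U) = -U - 2*a (t(a, U) = (U + a)*(-1) - a = (-U - a) - a = -U - 2*a)
n(b, O) = 1 + b/(10 - b) (n(b, O) = b/b + b/(-b - 2*(-5)) = 1 + b/(-b + 10) = 1 + b/(10 - b))
n(109, -127) + K = -10/(-10 + 109) - 13069/13225 = -10/99 - 13069/13225 = -1426081/1309275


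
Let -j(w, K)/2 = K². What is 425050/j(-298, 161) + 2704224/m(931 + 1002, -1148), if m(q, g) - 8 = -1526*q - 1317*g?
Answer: -62611976859/6211682519 ≈ -10.080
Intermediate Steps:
m(q, g) = 8 - 1526*q - 1317*g (m(q, g) = 8 + (-1526*q - 1317*g) = 8 - 1526*q - 1317*g)
j(w, K) = -2*K²
425050/j(-298, 161) + 2704224/m(931 + 1002, -1148) = 425050/((-2*161²)) + 2704224/(8 - 1526*(931 + 1002) - 1317*(-1148)) = 425050/((-2*25921)) + 2704224/(8 - 1526*1933 + 1511916) = 425050/(-51842) + 2704224/(8 - 2949758 + 1511916) = 425050*(-1/51842) + 2704224/(-1437834) = -212525/25921 + 2704224*(-1/1437834) = -212525/25921 - 450704/239639 = -62611976859/6211682519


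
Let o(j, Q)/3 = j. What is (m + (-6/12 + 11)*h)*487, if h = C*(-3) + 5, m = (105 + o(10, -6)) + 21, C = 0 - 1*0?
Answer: 203079/2 ≈ 1.0154e+5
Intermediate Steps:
C = 0 (C = 0 + 0 = 0)
o(j, Q) = 3*j
m = 156 (m = (105 + 3*10) + 21 = (105 + 30) + 21 = 135 + 21 = 156)
h = 5 (h = 0*(-3) + 5 = 0 + 5 = 5)
(m + (-6/12 + 11)*h)*487 = (156 + (-6/12 + 11)*5)*487 = (156 + (-6*1/12 + 11)*5)*487 = (156 + (-1/2 + 11)*5)*487 = (156 + (21/2)*5)*487 = (156 + 105/2)*487 = (417/2)*487 = 203079/2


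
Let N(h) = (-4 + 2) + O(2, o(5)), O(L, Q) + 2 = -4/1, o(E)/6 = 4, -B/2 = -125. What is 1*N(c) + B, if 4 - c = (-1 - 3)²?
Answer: 242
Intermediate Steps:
B = 250 (B = -2*(-125) = 250)
o(E) = 24 (o(E) = 6*4 = 24)
c = -12 (c = 4 - (-1 - 3)² = 4 - 1*(-4)² = 4 - 1*16 = 4 - 16 = -12)
O(L, Q) = -6 (O(L, Q) = -2 - 4/1 = -2 - 4*1 = -2 - 4 = -6)
N(h) = -8 (N(h) = (-4 + 2) - 6 = -2 - 6 = -8)
1*N(c) + B = 1*(-8) + 250 = -8 + 250 = 242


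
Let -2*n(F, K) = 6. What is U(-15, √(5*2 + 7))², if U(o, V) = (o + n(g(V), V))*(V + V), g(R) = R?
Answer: 22032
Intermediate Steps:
n(F, K) = -3 (n(F, K) = -½*6 = -3)
U(o, V) = 2*V*(-3 + o) (U(o, V) = (o - 3)*(V + V) = (-3 + o)*(2*V) = 2*V*(-3 + o))
U(-15, √(5*2 + 7))² = (2*√(5*2 + 7)*(-3 - 15))² = (2*√(10 + 7)*(-18))² = (2*√17*(-18))² = (-36*√17)² = 22032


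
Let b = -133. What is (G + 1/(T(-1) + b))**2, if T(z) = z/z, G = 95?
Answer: 157226521/17424 ≈ 9023.6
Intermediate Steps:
T(z) = 1
(G + 1/(T(-1) + b))**2 = (95 + 1/(1 - 133))**2 = (95 + 1/(-132))**2 = (95 - 1/132)**2 = (12539/132)**2 = 157226521/17424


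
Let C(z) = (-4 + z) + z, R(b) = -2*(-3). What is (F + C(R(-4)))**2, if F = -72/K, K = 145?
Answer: 1183744/21025 ≈ 56.302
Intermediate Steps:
R(b) = 6
F = -72/145 ≈ -0.49655
C(z) = -4 + 2*z
(F + C(R(-4)))**2 = (-72/145 + (-4 + 2*6))**2 = (-72/145 + (-4 + 12))**2 = (-72/145 + 8)**2 = (1088/145)**2 = 1183744/21025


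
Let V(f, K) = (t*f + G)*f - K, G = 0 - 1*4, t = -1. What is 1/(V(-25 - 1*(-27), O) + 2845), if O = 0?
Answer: 1/2833 ≈ 0.00035298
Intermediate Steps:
G = -4 (G = 0 - 4 = -4)
V(f, K) = -K + f*(-4 - f) (V(f, K) = (-f - 4)*f - K = (-4 - f)*f - K = f*(-4 - f) - K = -K + f*(-4 - f))
1/(V(-25 - 1*(-27), O) + 2845) = 1/((-1*0 - (-25 - 1*(-27))² - 4*(-25 - 1*(-27))) + 2845) = 1/((0 - (-25 + 27)² - 4*(-25 + 27)) + 2845) = 1/((0 - 1*2² - 4*2) + 2845) = 1/((0 - 1*4 - 8) + 2845) = 1/((0 - 4 - 8) + 2845) = 1/(-12 + 2845) = 1/2833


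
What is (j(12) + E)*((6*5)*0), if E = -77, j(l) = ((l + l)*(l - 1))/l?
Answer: 0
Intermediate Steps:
j(l) = -2 + 2*l (j(l) = ((2*l)*(-1 + l))/l = (2*l*(-1 + l))/l = -2 + 2*l)
(j(12) + E)*((6*5)*0) = ((-2 + 2*12) - 77)*((6*5)*0) = ((-2 + 24) - 77)*(30*0) = (22 - 77)*0 = -55*0 = 0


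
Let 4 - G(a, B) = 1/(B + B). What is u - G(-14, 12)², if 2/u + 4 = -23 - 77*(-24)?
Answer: -5477791/349632 ≈ -15.667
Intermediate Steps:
G(a, B) = 4 - 1/(2*B) (G(a, B) = 4 - 1/(B + B) = 4 - 1/(2*B))
u = 2/1821 (u = 2/(-4 + (-23 - 77*(-24))) = 2/(-4 + (-23 + 1848)) = 2/(-4 + 1825) = 2/1821 ≈ 0.0010983)
u - G(-14, 12)² = 2/1821 - (4 - ½/12)² = 2/1821 - (4 - ½*1/12)² = 2/1821 - (4 - 1/24)² = 2/1821 - (95/24)² = 2/1821 - 1*9025/576 = 2/1821 - 9025/576 = -5477791/349632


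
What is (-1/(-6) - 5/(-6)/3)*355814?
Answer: 1423256/9 ≈ 1.5814e+5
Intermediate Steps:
(-1/(-6) - 5/(-6)/3)*355814 = (-1*(-⅙) - 5*(-⅙)*(⅓))*355814 = (⅙ + (⅚)*(⅓))*355814 = (⅙ + 5/18)*355814 = (4/9)*355814 = 1423256/9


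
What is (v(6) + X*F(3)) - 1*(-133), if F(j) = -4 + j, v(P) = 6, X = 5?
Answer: 134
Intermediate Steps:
(v(6) + X*F(3)) - 1*(-133) = (6 + 5*(-4 + 3)) - 1*(-133) = (6 + 5*(-1)) + 133 = (6 - 5) + 133 = 1 + 133 = 134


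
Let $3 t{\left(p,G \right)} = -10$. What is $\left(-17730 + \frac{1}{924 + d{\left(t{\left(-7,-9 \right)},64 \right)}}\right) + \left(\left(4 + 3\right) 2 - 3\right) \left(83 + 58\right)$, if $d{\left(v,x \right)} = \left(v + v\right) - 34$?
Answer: $- \frac{42874347}{2650} \approx -16179.0$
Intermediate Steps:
$t{\left(p,G \right)} = - \frac{10}{3}$ ($t{\left(p,G \right)} = \frac{1}{3} \left(-10\right) = - \frac{10}{3}$)
$d{\left(v,x \right)} = -34 + 2 v$ ($d{\left(v,x \right)} = 2 v - 34 = -34 + 2 v$)
$\left(-17730 + \frac{1}{924 + d{\left(t{\left(-7,-9 \right)},64 \right)}}\right) + \left(\left(4 + 3\right) 2 - 3\right) \left(83 + 58\right) = \left(-17730 + \frac{1}{924 + \left(-34 + 2 \left(- \frac{10}{3}\right)\right)}\right) + \left(\left(4 + 3\right) 2 - 3\right) \left(83 + 58\right) = \left(-17730 + \frac{1}{924 - \frac{122}{3}}\right) + \left(7 \cdot 2 - 3\right) 141 = \left(-17730 + \frac{1}{924 - \frac{122}{3}}\right) + \left(14 - 3\right) 141 = \left(-17730 + \frac{1}{\frac{2650}{3}}\right) + 11 \cdot 141 = \left(-17730 + \frac{3}{2650}\right) + 1551 = - \frac{46984497}{2650} + 1551 = - \frac{42874347}{2650}$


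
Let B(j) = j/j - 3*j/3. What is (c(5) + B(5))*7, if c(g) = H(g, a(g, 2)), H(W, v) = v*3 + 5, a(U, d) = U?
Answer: 112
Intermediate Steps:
B(j) = 1 - j
H(W, v) = 5 + 3*v (H(W, v) = 3*v + 5 = 5 + 3*v)
c(g) = 5 + 3*g
(c(5) + B(5))*7 = ((5 + 3*5) + (1 - 1*5))*7 = ((5 + 15) + (1 - 5))*7 = (20 - 4)*7 = 16*7 = 112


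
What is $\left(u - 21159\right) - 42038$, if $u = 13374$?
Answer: $-49823$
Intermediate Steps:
$\left(u - 21159\right) - 42038 = \left(13374 - 21159\right) - 42038 = -7785 - 42038 = -49823$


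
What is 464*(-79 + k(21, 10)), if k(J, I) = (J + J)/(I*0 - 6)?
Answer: -39904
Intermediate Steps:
k(J, I) = -J/3 (k(J, I) = (2*J)/(0 - 6) = (2*J)/(-6) = (2*J)*(-⅙) = -J/3)
464*(-79 + k(21, 10)) = 464*(-79 - ⅓*21) = 464*(-79 - 7) = 464*(-86) = -39904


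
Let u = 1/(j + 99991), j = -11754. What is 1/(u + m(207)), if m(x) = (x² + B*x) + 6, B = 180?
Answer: 88237/7069107256 ≈ 1.2482e-5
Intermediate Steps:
u = 1/88237 (u = 1/(-11754 + 99991) = 1/88237 ≈ 1.1333e-5)
m(x) = 6 + x² + 180*x (m(x) = (x² + 180*x) + 6 = 6 + x² + 180*x)
1/(u + m(207)) = 1/(1/88237 + (6 + 207² + 180*207)) = 1/(1/88237 + (6 + 42849 + 37260)) = 1/(1/88237 + 80115) = 1/(7069107256/88237) = 88237/7069107256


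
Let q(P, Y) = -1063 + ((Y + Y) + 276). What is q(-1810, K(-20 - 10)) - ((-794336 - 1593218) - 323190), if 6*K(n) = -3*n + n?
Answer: 2709977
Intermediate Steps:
K(n) = -n/3 (K(n) = (-3*n + n)/6 = (-2*n)/6 = -n/3)
q(P, Y) = -787 + 2*Y (q(P, Y) = -1063 + (2*Y + 276) = -1063 + (276 + 2*Y) = -787 + 2*Y)
q(-1810, K(-20 - 10)) - ((-794336 - 1593218) - 323190) = (-787 + 2*(-(-20 - 10)/3)) - ((-794336 - 1593218) - 323190) = (-787 + 2*(-⅓*(-30))) - (-2387554 - 323190) = (-787 + 2*10) - 1*(-2710744) = (-787 + 20) + 2710744 = -767 + 2710744 = 2709977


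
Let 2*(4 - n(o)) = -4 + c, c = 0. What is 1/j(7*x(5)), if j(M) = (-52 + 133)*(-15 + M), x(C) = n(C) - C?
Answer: -1/648 ≈ -0.0015432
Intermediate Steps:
n(o) = 6 (n(o) = 4 - (-4 + 0)/2 = 4 - ½*(-4) = 4 + 2 = 6)
x(C) = 6 - C
j(M) = -1215 + 81*M (j(M) = 81*(-15 + M) = -1215 + 81*M)
1/j(7*x(5)) = 1/(-1215 + 81*(7*(6 - 1*5))) = 1/(-1215 + 81*(7*(6 - 5))) = 1/(-1215 + 81*(7*1)) = 1/(-1215 + 81*7) = 1/(-1215 + 567) = 1/(-648) = -1/648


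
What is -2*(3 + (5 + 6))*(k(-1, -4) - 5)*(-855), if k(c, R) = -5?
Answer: -239400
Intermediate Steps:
-2*(3 + (5 + 6))*(k(-1, -4) - 5)*(-855) = -2*(3 + (5 + 6))*(-5 - 5)*(-855) = -2*(3 + 11)*(-10)*(-855) = -28*(-10)*(-855) = -2*(-140)*(-855) = 280*(-855) = -239400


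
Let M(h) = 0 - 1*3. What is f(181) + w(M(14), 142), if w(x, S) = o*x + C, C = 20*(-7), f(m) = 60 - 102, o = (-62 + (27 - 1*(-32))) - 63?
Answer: 16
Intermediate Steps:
M(h) = -3 (M(h) = 0 - 3 = -3)
o = -66 (o = (-62 + (27 + 32)) - 63 = (-62 + 59) - 63 = -3 - 63 = -66)
f(m) = -42
C = -140
w(x, S) = -140 - 66*x (w(x, S) = -66*x - 140 = -140 - 66*x)
f(181) + w(M(14), 142) = -42 + (-140 - 66*(-3)) = -42 + (-140 + 198) = -42 + 58 = 16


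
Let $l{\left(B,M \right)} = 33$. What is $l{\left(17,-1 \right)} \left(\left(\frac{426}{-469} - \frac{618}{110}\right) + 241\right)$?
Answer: $\frac{18144732}{2345} \approx 7737.6$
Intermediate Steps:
$l{\left(17,-1 \right)} \left(\left(\frac{426}{-469} - \frac{618}{110}\right) + 241\right) = 33 \left(\left(\frac{426}{-469} - \frac{618}{110}\right) + 241\right) = 33 \left(\left(426 \left(- \frac{1}{469}\right) - \frac{309}{55}\right) + 241\right) = 33 \left(\left(- \frac{426}{469} - \frac{309}{55}\right) + 241\right) = 33 \left(- \frac{168351}{25795} + 241\right) = 33 \cdot \frac{6048244}{25795} = \frac{18144732}{2345}$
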